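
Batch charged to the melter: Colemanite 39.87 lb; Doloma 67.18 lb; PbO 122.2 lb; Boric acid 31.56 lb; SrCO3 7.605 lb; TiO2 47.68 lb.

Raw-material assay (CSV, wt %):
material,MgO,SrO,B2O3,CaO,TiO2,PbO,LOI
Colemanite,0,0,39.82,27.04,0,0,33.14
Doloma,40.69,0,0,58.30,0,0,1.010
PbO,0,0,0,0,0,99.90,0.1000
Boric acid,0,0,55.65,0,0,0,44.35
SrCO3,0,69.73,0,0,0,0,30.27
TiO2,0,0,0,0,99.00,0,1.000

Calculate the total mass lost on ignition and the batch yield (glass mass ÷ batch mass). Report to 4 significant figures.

Intermediates are printed, rounded to 4 significant figures, across the worked steps — the whole derivation keeps full float precision end to end. Exactly one rounding is applied to each reported figure. The derived quantities, including glass mass, yield, LOI, six oxide percentages, totals, are recomputed starting from the weights for 285.3 lb of glass at full precision, as written in either problem or answer.
Ignition loss by material:
  Colemanite: 39.87 × 0.3314 = 13.21 lb
  Doloma: 67.18 × 0.01010 = 0.6785 lb
  PbO: 122.2 × 0.001000 = 0.1222 lb
  Boric acid: 31.56 × 0.4435 = 14.00 lb
  SrCO3: 7.605 × 0.3027 = 2.302 lb
  TiO2: 47.68 × 0.01000 = 0.4768 lb
Total LOI = 30.79 lb
Glass = batch − LOI = 316.1 − 30.79 = 285.3 lb

LOI loss = 30.79 lb; glass = 285.3 lb; yield = 90.26%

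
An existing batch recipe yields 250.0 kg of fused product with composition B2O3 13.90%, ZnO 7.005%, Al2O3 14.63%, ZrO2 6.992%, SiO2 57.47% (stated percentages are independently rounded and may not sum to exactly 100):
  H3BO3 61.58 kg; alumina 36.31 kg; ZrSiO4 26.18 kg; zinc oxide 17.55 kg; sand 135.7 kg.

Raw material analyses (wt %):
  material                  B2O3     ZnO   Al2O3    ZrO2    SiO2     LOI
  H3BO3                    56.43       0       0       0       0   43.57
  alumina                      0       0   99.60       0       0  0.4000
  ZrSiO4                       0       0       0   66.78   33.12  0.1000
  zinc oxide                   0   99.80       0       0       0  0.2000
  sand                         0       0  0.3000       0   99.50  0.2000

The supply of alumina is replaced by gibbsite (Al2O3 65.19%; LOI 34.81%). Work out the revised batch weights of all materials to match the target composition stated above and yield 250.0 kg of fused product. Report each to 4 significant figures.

Working values appear rounded to 4 significant digits as written. The working math holds full precision end to end — each reported number receives exactly one rounding; all derived quantities are recomputed from the batch weights for 250.0 kg of glass at full precision (net glass mass, ignition loss, the totals, five oxide percentages, yield), as quoted within the problem or answer text.
Target masses of each oxide per 250.0 kg fused product:
  B2O3: 13.90% × 250.0 = 34.75 kg
  ZnO: 7.005% × 250.0 = 17.51 kg
  Al2O3: 14.63% × 250.0 = 36.58 kg
  ZrO2: 6.992% × 250.0 = 17.48 kg
  SiO2: 57.47% × 250.0 = 143.7 kg
Sums-versus-targets review working from each reported weight, for the quoted basis mass (sums match the target masses within answer rounding):
  B2O3: 61.58·0.5643 = 34.75 kg (target 34.75 kg)
  ZnO: 17.55·0.9980 = 17.51 kg (target 17.51 kg)
  Al2O3: 55.48·0.6519 + 135.7·0.003000 = 36.57 kg (target 36.58 kg)
  ZrO2: 26.18·0.6678 = 17.48 kg (target 17.48 kg)
  SiO2: 26.18·0.3312 + 135.7·0.9950 = 143.7 kg (target 143.7 kg)
Glass mass check: total charge less LOI = 250.0 kg (targets for the oxides total 250.0 kg; stated basis 250.0 kg — a pure rounding effect).
Total batch = Σ batch = 296.5 kg; the LOI term Σ batch·LOI equals 46.48 kg; as yield: glass ÷ batch → 84.32%.

Revised batch per 250.0 kg fused product:
  H3BO3: 61.58 kg
  gibbsite: 55.48 kg
  ZrSiO4: 26.18 kg
  zinc oxide: 17.55 kg
  sand: 135.7 kg
Total batch = 296.5 kg; LOI loss = 46.48 kg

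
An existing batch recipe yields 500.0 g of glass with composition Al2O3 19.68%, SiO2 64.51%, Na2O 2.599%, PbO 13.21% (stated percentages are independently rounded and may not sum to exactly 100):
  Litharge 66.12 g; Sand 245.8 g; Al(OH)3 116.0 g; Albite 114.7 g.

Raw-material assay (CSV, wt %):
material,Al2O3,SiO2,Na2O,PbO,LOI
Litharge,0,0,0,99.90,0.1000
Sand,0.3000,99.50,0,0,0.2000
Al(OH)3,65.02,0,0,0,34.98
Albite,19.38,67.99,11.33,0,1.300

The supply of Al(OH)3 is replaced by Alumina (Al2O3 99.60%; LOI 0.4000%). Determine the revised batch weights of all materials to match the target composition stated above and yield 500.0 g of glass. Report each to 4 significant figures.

The working math keeps exact precision through the solve; in-progress results appear with 4-significant-digit rounding when written out. Exactly one rounding lands on every reported number. All derived quantities are computed using the weight values at 500.0 g of glass at full precision (the four compositions, the totals, LOI, net glass mass, the yield) as they appear in the question or the answer.
Target oxide masses per 500.0 g glass:
  Al2O3: 19.68% × 500.0 = 98.40 g
  SiO2: 64.51% × 500.0 = 322.6 g
  Na2O: 2.599% × 500.0 = 13.00 g
  PbO: 13.21% × 500.0 = 66.05 g
Verifying the oxide balance working from each reported weight, at the basis given (sum by sum, the targets are met within answer rounding):
  Al2O3: 245.8·0.003000 + 75.74·0.9960 + 114.7·0.1938 = 98.40 g (target 98.40 g)
  SiO2: 245.8·0.9950 + 114.7·0.6799 = 322.6 g (target 322.6 g)
  Na2O: 114.7·0.1133 = 13.00 g (target 13.00 g)
  PbO: 66.12·0.9990 = 66.05 g (target 66.05 g)
The glass-mass cross-check: total charge less LOI = 500.0 g (targets for the oxides total 500.0 g; against the stated basis, 500.0 g — a pure rounding effect).
Batch total: Σ batch = 502.4 g; LOI loss = Σ batch·LOI = 2.352 g; yield, glass over the total, = 99.53%.

Revised batch per 500.0 g glass:
  Litharge: 66.12 g
  Sand: 245.8 g
  Alumina: 75.74 g
  Albite: 114.7 g
Total batch = 502.4 g; LOI loss = 2.352 g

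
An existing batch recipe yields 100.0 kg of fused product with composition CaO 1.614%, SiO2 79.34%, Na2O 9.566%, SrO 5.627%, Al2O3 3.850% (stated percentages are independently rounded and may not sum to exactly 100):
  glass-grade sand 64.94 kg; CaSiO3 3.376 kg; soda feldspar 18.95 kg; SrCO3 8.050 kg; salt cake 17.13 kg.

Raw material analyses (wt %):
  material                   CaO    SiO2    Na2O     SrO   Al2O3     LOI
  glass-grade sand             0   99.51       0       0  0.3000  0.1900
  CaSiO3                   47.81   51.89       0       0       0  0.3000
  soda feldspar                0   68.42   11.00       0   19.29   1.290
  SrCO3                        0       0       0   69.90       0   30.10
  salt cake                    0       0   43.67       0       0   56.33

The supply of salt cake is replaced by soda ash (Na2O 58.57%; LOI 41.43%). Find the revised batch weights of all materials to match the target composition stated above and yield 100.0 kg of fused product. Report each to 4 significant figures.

Revised batch per 100.0 kg fused product:
  glass-grade sand: 64.94 kg
  CaSiO3: 3.376 kg
  soda feldspar: 18.95 kg
  SrCO3: 8.050 kg
  soda ash: 12.77 kg
Total batch = 108.1 kg; LOI loss = 8.092 kg

All arithmetic maintains exact precision end to end — in-progress results are shown, rounded to four significant digits, in the printout; every reported result is rounded exactly once. Derived quantities (net glass mass, LOI, five oxide percentages, yield, the totals) are recomputed at full precision starting from the weights on 100.0 kg of glass exactly as shown in the problem or answer text.
The oxide mass targets at 100.0 kg fused product:
  CaO: 1.614% × 100.0 = 1.614 kg
  SiO2: 79.34% × 100.0 = 79.34 kg
  Na2O: 9.566% × 100.0 = 9.566 kg
  SrO: 5.627% × 100.0 = 5.627 kg
  Al2O3: 3.850% × 100.0 = 3.850 kg
A balance pass over the oxides, per the reported batch figures, relative to the basis at hand (delivered sums recover each target given rounding of the digits):
  CaO: 3.376·0.4781 = 1.614 kg (target 1.614 kg)
  SiO2: 64.94·0.9951 + 3.376·0.5189 + 18.95·0.6842 = 79.34 kg (target 79.34 kg)
  Na2O: 18.95·0.1100 + 12.77·0.5857 = 9.564 kg (target 9.566 kg)
  SrO: 8.050·0.6990 = 5.627 kg (target 5.627 kg)
  Al2O3: 64.94·0.003000 + 18.95·0.1929 = 3.850 kg (target 3.850 kg)
Glass-mass closure: batch total minus LOI = 99.99 kg (targets for the oxides total 100.0 kg; versus the stated basis of 100.0 kg — any gap is answer rounding).
Total batch = Σ batch = 108.1 kg; LOI loss = Σ batch·LOI = 8.092 kg; glass ÷ batch gives a yield of 92.51%.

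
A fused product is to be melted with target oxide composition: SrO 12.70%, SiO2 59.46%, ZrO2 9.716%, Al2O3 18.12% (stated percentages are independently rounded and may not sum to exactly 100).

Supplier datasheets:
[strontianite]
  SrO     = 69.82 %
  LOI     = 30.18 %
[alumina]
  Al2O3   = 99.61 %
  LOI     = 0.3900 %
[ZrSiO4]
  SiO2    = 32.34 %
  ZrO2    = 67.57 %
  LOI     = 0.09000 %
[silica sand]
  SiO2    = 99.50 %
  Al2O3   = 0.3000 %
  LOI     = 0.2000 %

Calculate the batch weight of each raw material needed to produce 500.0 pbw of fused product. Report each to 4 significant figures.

Batch per 500.0 pbw fused product:
  strontianite: 90.95 pbw
  alumina: 90.13 pbw
  ZrSiO4: 71.90 pbw
  silica sand: 275.4 pbw
Total batch = 528.4 pbw; LOI loss = 28.42 pbw; yield = 94.62%

The working math maintains full precision in all steps — values along the way are displayed rounded to 4 significant figures as written — every reported value takes just one rounding. The derived quantities (four oxide percentages, LOI, yield, totals, glass mass) are re-derived starting from the weights on 500.0 pbw of glass at full precision exactly as shown in the problem or answer text.
Target masses of each oxide per 500.0 pbw fused product:
  SrO: 12.70% × 500.0 = 63.50 pbw
  SiO2: 59.46% × 500.0 = 297.3 pbw
  ZrO2: 9.716% × 500.0 = 48.58 pbw
  Al2O3: 18.12% × 500.0 = 90.60 pbw
Oxide-by-oxide audit on the weights just shown, at the basis given (oxide sums agree with the targets once rounding is allowed for):
  SrO: 90.95·0.6982 = 63.50 pbw (target 63.50 pbw)
  SiO2: 71.90·0.3234 + 275.4·0.9950 = 297.3 pbw (target 297.3 pbw)
  ZrO2: 71.90·0.6757 = 48.58 pbw (target 48.58 pbw)
  Al2O3: 90.13·0.9961 + 275.4·0.003000 = 90.60 pbw (target 90.60 pbw)
Glass-mass bookkeeping: the batch minus its LOI: 500.0 pbw (oxide target masses add up to 500.0 pbw; versus the stated basis of 500.0 pbw — deltas are rounding alone).
Total batch = Σ batch = 528.4 pbw; the LOI term Σ batch·LOI equals 28.42 pbw; as yield: glass ÷ batch → 94.62%.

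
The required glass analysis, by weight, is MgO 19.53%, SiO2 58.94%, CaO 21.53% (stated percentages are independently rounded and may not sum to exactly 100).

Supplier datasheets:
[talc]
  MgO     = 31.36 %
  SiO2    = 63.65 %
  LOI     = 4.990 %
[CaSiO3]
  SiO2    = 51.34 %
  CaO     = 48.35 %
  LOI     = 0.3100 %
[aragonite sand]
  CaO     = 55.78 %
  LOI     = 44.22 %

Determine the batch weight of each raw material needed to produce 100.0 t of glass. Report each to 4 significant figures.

Full float precision is kept through the solve — working values are displayed rounded to 4 significant digits at each printed step. Every reported result takes just one rounding. All derived quantities (ignition loss, the three compositions, net glass mass, yield, totals) are computed at exact precision using the weight values at 100.0 t of glass, as set out in the question or the answer.
Target masses of each oxide per 100.0 t glass:
  MgO: 19.53% × 100.0 = 19.53 t
  SiO2: 58.94% × 100.0 = 58.94 t
  CaO: 21.53% × 100.0 = 21.53 t
Oxide-by-oxide audit applying the batch weights above, for the quoted basis mass (sum by sum, the targets are met given rounding of the digits):
  MgO: 62.28·0.3136 = 19.53 t (target 19.53 t)
  SiO2: 62.28·0.6365 + 37.59·0.5134 = 58.94 t (target 58.94 t)
  CaO: 37.59·0.4835 + 6.012·0.5578 = 21.53 t (target 21.53 t)
The glass-mass cross-check: whole batch net of LOI = 100.0 t (targets for the oxides total 100.0 t; against the stated basis, 100.0 t — differing by rounding only).
Batch grand total — Σ batch = 105.9 t; LOI loss = Σ batch·LOI = 5.883 t; yield, glass over the total, = 94.44%.

Batch per 100.0 t glass:
  talc: 62.28 t
  CaSiO3: 37.59 t
  aragonite sand: 6.012 t
Total batch = 105.9 t; LOI loss = 5.883 t; yield = 94.44%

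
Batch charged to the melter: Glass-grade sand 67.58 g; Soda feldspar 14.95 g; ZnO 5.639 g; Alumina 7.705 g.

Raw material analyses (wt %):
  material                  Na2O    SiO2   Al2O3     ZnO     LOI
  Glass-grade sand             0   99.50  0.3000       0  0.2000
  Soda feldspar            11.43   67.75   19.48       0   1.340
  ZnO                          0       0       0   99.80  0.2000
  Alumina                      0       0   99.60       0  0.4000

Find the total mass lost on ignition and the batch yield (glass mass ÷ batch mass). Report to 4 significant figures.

LOI loss = 0.3776 g; glass = 95.50 g; yield = 99.61%

Working values are printed with 4-significant-digit rounding as written — the whole derivation keeps full float precision all the way through. Each reported result carries a single rounding. Derived quantities are carried from the weighed amounts for 95.50 g of glass in full float precision (ignition loss, the four compositions, totals, net glass mass, yield), as written in either problem or answer.
Each material's LOI contribution:
  Glass-grade sand: 67.58 × 0.002000 = 0.1352 g
  Soda feldspar: 14.95 × 0.01340 = 0.2003 g
  ZnO: 5.639 × 0.002000 = 0.01128 g
  Alumina: 7.705 × 0.004000 = 0.03082 g
Total LOI = 0.3776 g
Glass = batch − LOI = 95.87 − 0.3776 = 95.50 g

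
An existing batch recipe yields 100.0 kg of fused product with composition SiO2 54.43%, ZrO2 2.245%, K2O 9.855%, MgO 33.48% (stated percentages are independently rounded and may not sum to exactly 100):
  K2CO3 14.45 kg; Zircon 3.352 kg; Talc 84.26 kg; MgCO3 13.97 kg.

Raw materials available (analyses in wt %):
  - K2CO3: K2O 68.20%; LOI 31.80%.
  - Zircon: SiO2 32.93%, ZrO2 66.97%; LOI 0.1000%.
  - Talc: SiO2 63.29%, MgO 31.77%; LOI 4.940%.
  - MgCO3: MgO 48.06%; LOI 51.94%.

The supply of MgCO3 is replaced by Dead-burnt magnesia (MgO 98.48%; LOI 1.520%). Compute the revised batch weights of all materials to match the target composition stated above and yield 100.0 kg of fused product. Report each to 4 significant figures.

Revised batch per 100.0 kg fused product:
  K2CO3: 14.45 kg
  Zircon: 3.352 kg
  Talc: 84.26 kg
  Dead-burnt magnesia: 6.815 kg
Total batch = 108.9 kg; LOI loss = 8.864 kg

Each numeric step maintains exact precision from first step to last. Values along the way appear rounded off to 4 significant figures between the steps. Every reported number undergoes a single rounding. Derived quantities (LOI, the four compositions, the totals, the yield, net glass mass) are rebuilt in full float precision from the weighed amounts on 100.0 kg of glass, exactly as shown in the question or the answer.
Target masses of each oxide per 100.0 kg fused product:
  SiO2: 54.43% × 100.0 = 54.43 kg
  ZrO2: 2.245% × 100.0 = 2.245 kg
  K2O: 9.855% × 100.0 = 9.855 kg
  MgO: 33.48% × 100.0 = 33.48 kg
Mass-balance tally per oxide given the weights on record, relative to the basis at hand (oxide sums agree with the targets inside rounding margins):
  SiO2: 3.352·0.3293 + 84.26·0.6329 = 54.43 kg (target 54.43 kg)
  ZrO2: 3.352·0.6697 = 2.245 kg (target 2.245 kg)
  K2O: 14.45·0.6820 = 9.855 kg (target 9.855 kg)
  MgO: 84.26·0.3177 + 6.815·0.9848 = 33.48 kg (target 33.48 kg)
Glass mass check: total batch − LOI = 100.0 kg (per-oxide target masses sum to 100.0 kg; versus the stated basis of 100.0 kg — a pure rounding effect).
Adding the batch up: Σ batch = 108.9 kg; LOI loss = Σ batch·LOI = 8.864 kg; yield = glass ÷ total batch = 91.86%.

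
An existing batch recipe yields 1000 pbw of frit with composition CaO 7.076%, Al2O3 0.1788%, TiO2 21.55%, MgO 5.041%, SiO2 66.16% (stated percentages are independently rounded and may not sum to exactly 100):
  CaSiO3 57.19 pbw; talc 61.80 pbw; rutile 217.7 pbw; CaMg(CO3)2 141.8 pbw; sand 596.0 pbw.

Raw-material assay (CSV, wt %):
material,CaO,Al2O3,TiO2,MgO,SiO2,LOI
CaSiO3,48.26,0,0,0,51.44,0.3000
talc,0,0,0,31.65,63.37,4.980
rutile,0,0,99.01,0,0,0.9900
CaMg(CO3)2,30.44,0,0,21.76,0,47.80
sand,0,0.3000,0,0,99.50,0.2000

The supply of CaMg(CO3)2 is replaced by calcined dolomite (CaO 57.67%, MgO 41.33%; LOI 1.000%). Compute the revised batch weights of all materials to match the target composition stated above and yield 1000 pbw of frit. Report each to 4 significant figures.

All arithmetic runs at full precision from first step to last — working values are displayed rounded to 4 significant figures as written; every reported result is rounded only once; derived quantities, which include yield, net glass mass, the five compositions, the totals, LOI, are recomputed at exact precision, exactly as shown in question or answer, from the weighed amounts on 1000 pbw of glass.
Target masses of each oxide per 1000 pbw frit:
  CaO: 7.076% × 1000 = 70.76 pbw
  Al2O3: 0.1788% × 1000 = 1.788 pbw
  TiO2: 21.55% × 1000 = 215.5 pbw
  MgO: 5.041% × 1000 = 50.41 pbw
  SiO2: 66.16% × 1000 = 661.6 pbw
Verifying the oxide balance per the reported batch figures, for the quoted basis mass (sums match the target masses up to rounding of the answer):
  CaO: 57.32·0.4826 + 74.73·0.5767 = 70.76 pbw (target 70.76 pbw)
  Al2O3: 596.0·0.003000 = 1.788 pbw (target 1.788 pbw)
  TiO2: 217.7·0.9901 = 215.5 pbw (target 215.5 pbw)
  MgO: 61.69·0.3165 + 74.73·0.4133 = 50.41 pbw (target 50.41 pbw)
  SiO2: 57.32·0.5144 + 61.69·0.6337 + 596.0·0.9950 = 661.6 pbw (target 661.6 pbw)
Mass balance on the glass: whole batch net of LOI = 1000 pbw (the targets, summed, come to 1000 pbw; the stated basis being 1000 pbw — rounding explains the deltas).
Summing the batch: Σ batch = 1007 pbw; loss to ignition Σ batch·LOI = 7.339 pbw; the yield ratio, glass ÷ batch: 99.27%.

Revised batch per 1000 pbw frit:
  CaSiO3: 57.32 pbw
  talc: 61.69 pbw
  rutile: 217.7 pbw
  calcined dolomite: 74.73 pbw
  sand: 596.0 pbw
Total batch = 1007 pbw; LOI loss = 7.339 pbw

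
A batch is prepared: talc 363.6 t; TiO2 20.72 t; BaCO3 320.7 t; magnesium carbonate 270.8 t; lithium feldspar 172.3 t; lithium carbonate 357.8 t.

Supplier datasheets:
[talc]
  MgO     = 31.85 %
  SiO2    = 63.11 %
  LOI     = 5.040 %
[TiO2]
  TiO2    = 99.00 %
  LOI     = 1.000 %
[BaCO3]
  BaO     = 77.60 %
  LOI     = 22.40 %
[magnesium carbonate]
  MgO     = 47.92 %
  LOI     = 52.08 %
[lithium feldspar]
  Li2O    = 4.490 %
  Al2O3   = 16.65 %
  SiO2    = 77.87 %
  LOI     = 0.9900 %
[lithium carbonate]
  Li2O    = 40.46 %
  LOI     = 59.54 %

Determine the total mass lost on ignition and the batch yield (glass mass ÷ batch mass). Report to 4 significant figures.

Mid-chain values appear (rounded to 4 significant digits) in the working. The whole derivation holds exact precision at every stage. A single rounding yields each reported result; all derived quantities, which include totals, ignition loss, glass mass, six oxide percentages, yield, are recomputed in full float precision, as they appear in the problem or the answer, from the batch weights for 1060 t of glass.
Loss on ignition, line by line:
  talc: 363.6 × 0.05040 = 18.33 t
  TiO2: 20.72 × 0.01000 = 0.2072 t
  BaCO3: 320.7 × 0.2240 = 71.84 t
  magnesium carbonate: 270.8 × 0.5208 = 141.0 t
  lithium feldspar: 172.3 × 0.009900 = 1.706 t
  lithium carbonate: 357.8 × 0.5954 = 213.0 t
Total LOI = 446.1 t
Glass = batch − LOI = 1506 − 446.1 = 1060 t

LOI loss = 446.1 t; glass = 1060 t; yield = 70.37%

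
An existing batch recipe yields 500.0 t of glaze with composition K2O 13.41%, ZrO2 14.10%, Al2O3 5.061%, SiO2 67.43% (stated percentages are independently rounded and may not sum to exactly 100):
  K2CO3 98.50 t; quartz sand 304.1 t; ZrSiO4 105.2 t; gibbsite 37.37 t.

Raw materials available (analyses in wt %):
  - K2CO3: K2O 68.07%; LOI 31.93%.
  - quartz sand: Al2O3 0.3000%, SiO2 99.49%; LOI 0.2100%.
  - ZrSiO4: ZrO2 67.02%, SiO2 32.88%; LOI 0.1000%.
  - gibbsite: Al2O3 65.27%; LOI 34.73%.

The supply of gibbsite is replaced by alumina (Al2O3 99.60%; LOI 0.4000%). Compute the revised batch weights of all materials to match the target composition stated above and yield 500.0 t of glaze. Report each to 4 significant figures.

The working math carries full precision in every operation. The intermediate values are shown rounded to 4 significant digits on the page. A single rounding produces every reported value — derived quantities (glass mass, the four compositions, yield, LOI, totals) are carried in full precision from the weighed amounts at 500.0 t of glass exactly as shown in the problem or the answer.
The oxide mass targets at 500.0 t glaze:
  K2O: 13.41% × 500.0 = 67.05 t
  ZrO2: 14.10% × 500.0 = 70.50 t
  Al2O3: 5.061% × 500.0 = 25.30 t
  SiO2: 67.43% × 500.0 = 337.2 t
Mass-balance tally per oxide applying the batch weights above, at the basis given (summed amounts equal target values given rounding of the digits):
  K2O: 98.50·0.6807 = 67.05 t (target 67.05 t)
  ZrO2: 105.2·0.6702 = 70.51 t (target 70.50 t)
  Al2O3: 304.1·0.003000 + 24.49·0.9960 = 25.30 t (target 25.30 t)
  SiO2: 304.1·0.9949 + 105.2·0.3288 = 337.1 t (target 337.2 t)
Auditing the glass mass value: total batch − LOI = 500.0 t (the Σ of target masses is 500.0 t; against the stated basis, 500.0 t — gaps are rounding artifacts).
Batch total: Σ batch = 532.3 t; LOI removed, Σ of batch·LOI: 32.29 t; yield, glass over the total, = 93.93%.

Revised batch per 500.0 t glaze:
  K2CO3: 98.50 t
  quartz sand: 304.1 t
  ZrSiO4: 105.2 t
  alumina: 24.49 t
Total batch = 532.3 t; LOI loss = 32.29 t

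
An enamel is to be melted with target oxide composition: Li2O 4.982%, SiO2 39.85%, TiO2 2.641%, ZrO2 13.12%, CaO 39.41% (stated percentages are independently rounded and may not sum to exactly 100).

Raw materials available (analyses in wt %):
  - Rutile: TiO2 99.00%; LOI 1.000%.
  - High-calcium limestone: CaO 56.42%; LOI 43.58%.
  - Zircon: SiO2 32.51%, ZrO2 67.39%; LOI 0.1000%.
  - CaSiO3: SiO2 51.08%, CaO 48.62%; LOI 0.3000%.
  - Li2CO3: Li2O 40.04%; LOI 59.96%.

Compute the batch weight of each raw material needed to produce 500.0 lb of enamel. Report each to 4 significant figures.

All arithmetic carries full float precision at each step. The intermediate values are displayed rounded to 4 significant digits alongside each step; a single rounding completes every reported number — derived quantities are carried in full float precision (LOI, the yield, totals, the five compositions, glass mass) from the weighed amounts on 500.0 lb of glass, as given in the problem or answer text.
Target oxide masses per 500.0 lb enamel:
  Li2O: 4.982% × 500.0 = 24.91 lb
  SiO2: 39.85% × 500.0 = 199.2 lb
  TiO2: 2.641% × 500.0 = 13.20 lb
  ZrO2: 13.12% × 500.0 = 65.60 lb
  CaO: 39.41% × 500.0 = 197.0 lb
A balance pass over the oxides, with the batch weights as given, under the basis named above (oxide sums agree with the targets modulo rounding of the values):
  Li2O: 62.21·0.4004 = 24.91 lb (target 24.91 lb)
  SiO2: 97.34·0.3251 + 328.1·0.5108 = 199.2 lb (target 199.2 lb)
  TiO2: 13.34·0.9900 = 13.21 lb (target 13.20 lb)
  ZrO2: 97.34·0.6739 = 65.60 lb (target 65.60 lb)
  CaO: 66.50·0.5642 + 328.1·0.4862 = 197.0 lb (target 197.0 lb)
Consistency of the glass mass: whole batch net of LOI = 500.0 lb (summing oxide targets gives 500.0 lb; the stated basis being 500.0 lb — differing by rounding only).
Whole-batch sum: Σ batch = 567.5 lb; LOI removed, Σ of batch·LOI: 67.50 lb; the yield ratio, glass ÷ batch: 88.11%.

Batch per 500.0 lb enamel:
  Rutile: 13.34 lb
  High-calcium limestone: 66.50 lb
  Zircon: 97.34 lb
  CaSiO3: 328.1 lb
  Li2CO3: 62.21 lb
Total batch = 567.5 lb; LOI loss = 67.50 lb; yield = 88.11%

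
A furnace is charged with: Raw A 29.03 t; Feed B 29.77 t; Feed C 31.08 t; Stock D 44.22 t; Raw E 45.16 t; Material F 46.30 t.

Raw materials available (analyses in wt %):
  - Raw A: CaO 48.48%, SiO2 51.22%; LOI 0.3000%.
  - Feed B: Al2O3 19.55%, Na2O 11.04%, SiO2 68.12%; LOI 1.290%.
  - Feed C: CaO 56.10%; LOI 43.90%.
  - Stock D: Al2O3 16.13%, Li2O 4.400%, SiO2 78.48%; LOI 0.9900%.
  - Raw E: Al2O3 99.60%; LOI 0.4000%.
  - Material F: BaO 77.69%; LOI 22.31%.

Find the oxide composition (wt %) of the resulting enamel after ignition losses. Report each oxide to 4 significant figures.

Full precision is maintained at each step — in-progress results are displayed rounded to four significant digits at each printed step. Each reported result is rounded once only — the derived quantities, which include the six compositions, yield, totals, LOI, net glass mass, are carried in exact precision, as they appear in problem or answer, from the weighed amounts at 200.5 t of glass.
Per-oxide mass from batch:
  CaO: 29.03·0.4848 + 31.08·0.5610 = 31.51 t
  Al2O3: 29.77·0.1955 + 44.22·0.1613 + 45.16·0.9960 = 57.93 t
  Na2O: 29.77·0.1104 = 3.287 t
  Li2O: 44.22·0.04400 = 1.946 t
  SiO2: 29.03·0.5122 + 29.77·0.6812 + 44.22·0.7848 = 69.85 t
  BaO: 46.30·0.7769 = 35.97 t
LOI: 29.03·0.003000 + 29.77·0.01290 + 31.08·0.4390 + 44.22·0.009900 + 45.16·0.004000 + 46.30·0.2231 = 25.06 t
Glass mass = batch − LOI = 225.6 − 25.06 = 200.5 t (equal to the oxide-mass sum)
percent share: oxide ÷ glass, ×100

Glass mass = 200.5 t (batch 225.6 − LOI 25.06).
Composition: CaO 15.72%, Al2O3 28.89%, Na2O 1.639%, Li2O 0.9704%, SiO2 34.84%, BaO 17.94%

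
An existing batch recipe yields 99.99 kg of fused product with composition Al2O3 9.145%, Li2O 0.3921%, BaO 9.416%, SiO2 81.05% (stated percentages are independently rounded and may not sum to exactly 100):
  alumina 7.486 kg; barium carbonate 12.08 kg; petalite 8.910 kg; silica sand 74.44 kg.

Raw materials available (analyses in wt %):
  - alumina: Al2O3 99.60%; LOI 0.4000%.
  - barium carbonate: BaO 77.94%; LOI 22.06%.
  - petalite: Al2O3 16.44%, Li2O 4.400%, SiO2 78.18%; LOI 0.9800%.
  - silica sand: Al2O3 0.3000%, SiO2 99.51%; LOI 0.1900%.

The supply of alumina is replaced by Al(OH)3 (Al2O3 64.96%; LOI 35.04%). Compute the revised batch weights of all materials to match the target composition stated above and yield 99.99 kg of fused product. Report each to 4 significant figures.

Every computation runs at full float precision at all times — values along the way are displayed, rounded to 4 significant digits, alongside each step — a single rounding produces each reported result; derived quantities, including totals, yield, LOI, the four compositions, glass mass, are rebuilt starting from the weights on 99.99 kg of glass in full float precision as they appear in the problem or the answer.
Oxide-by-oxide targets in 99.99 kg fused product:
  Al2O3: 9.145% × 99.99 = 9.144 kg
  Li2O: 0.3921% × 99.99 = 0.3921 kg
  BaO: 9.416% × 99.99 = 9.415 kg
  SiO2: 81.05% × 99.99 = 81.04 kg
Oxide-by-oxide audit from the weights as reported, on the stated basis (sums match the target masses net of answer rounding effects):
  Al2O3: 11.48·0.6496 + 8.910·0.1644 + 74.44·0.003000 = 9.146 kg (target 9.144 kg)
  Li2O: 8.910·0.04400 = 0.3920 kg (target 0.3921 kg)
  BaO: 12.08·0.7794 = 9.415 kg (target 9.415 kg)
  SiO2: 8.910·0.7818 + 74.44·0.9951 = 81.04 kg (target 81.04 kg)
Consistency of the glass mass: the batch minus its LOI: 99.99 kg (the Σ of target masses is 99.99 kg; the stated basis being 99.99 kg — any gap is answer rounding).
Whole-batch sum: Σ batch = 106.9 kg; LOI loss = Σ batch·LOI = 6.916 kg; the yield ratio, glass ÷ batch: 93.53%.

Revised batch per 99.99 kg fused product:
  Al(OH)3: 11.48 kg
  barium carbonate: 12.08 kg
  petalite: 8.910 kg
  silica sand: 74.44 kg
Total batch = 106.9 kg; LOI loss = 6.916 kg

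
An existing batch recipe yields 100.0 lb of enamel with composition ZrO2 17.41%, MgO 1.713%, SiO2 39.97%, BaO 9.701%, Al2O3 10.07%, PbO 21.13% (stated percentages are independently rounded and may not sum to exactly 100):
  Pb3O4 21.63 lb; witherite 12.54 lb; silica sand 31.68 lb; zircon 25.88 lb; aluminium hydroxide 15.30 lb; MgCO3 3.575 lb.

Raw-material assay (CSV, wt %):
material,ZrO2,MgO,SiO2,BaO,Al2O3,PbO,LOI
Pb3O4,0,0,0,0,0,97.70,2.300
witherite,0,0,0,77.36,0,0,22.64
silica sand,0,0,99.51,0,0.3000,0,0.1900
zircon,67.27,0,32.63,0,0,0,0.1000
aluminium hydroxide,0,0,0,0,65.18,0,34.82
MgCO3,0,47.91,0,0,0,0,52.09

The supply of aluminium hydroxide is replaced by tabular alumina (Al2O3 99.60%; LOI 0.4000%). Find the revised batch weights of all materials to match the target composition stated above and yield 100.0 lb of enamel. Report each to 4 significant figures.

Values along the way are printed rounded to four significant figures as written — all internal work keeps exact precision through the solve. Every reported result takes exactly one rounding; derived quantities, which include ignition loss, the yield, net glass mass, the six compositions, totals, are carried at full precision, as quoted within question or answer, using the weight values per 100.0 lb of glass.
The oxide mass targets at 100.0 lb enamel:
  ZrO2: 17.41% × 100.0 = 17.41 lb
  MgO: 1.713% × 100.0 = 1.713 lb
  SiO2: 39.97% × 100.0 = 39.97 lb
  BaO: 9.701% × 100.0 = 9.701 lb
  Al2O3: 10.07% × 100.0 = 10.07 lb
  PbO: 21.13% × 100.0 = 21.13 lb
A balance pass over the oxides, from the weights as reported, at the basis given (sum by sum, the targets are met exact up to rounding of places):
  ZrO2: 25.88·0.6727 = 17.41 lb (target 17.41 lb)
  MgO: 3.575·0.4791 = 1.713 lb (target 1.713 lb)
  SiO2: 31.68·0.9951 + 25.88·0.3263 = 39.97 lb (target 39.97 lb)
  BaO: 12.54·0.7736 = 9.701 lb (target 9.701 lb)
  Al2O3: 31.68·0.003000 + 10.02·0.9960 = 10.07 lb (target 10.07 lb)
  PbO: 21.63·0.9770 = 21.13 lb (target 21.13 lb)
Glass-mass bookkeeping: whole batch net of LOI = 100.0 lb (oxide target masses add up to 99.99 lb; stated basis 100.0 lb — differing by rounding only).
Adding the batch up: Σ batch = 105.3 lb; LOI removed, Σ of batch·LOI: 5.325 lb; yield = glass ÷ total batch = 94.94%.

Revised batch per 100.0 lb enamel:
  Pb3O4: 21.63 lb
  witherite: 12.54 lb
  silica sand: 31.68 lb
  zircon: 25.88 lb
  tabular alumina: 10.02 lb
  MgCO3: 3.575 lb
Total batch = 105.3 lb; LOI loss = 5.325 lb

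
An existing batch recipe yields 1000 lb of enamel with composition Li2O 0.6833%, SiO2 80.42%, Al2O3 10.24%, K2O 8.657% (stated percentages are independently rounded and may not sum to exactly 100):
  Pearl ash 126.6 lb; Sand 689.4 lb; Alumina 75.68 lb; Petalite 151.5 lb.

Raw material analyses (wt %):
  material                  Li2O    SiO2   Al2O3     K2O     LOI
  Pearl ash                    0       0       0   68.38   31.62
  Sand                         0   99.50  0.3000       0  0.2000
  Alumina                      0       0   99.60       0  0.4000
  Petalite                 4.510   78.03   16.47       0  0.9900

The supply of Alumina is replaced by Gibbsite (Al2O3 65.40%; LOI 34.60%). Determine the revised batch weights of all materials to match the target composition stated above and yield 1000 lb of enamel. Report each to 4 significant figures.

Revised batch per 1000 lb enamel:
  Pearl ash: 126.6 lb
  Sand: 689.4 lb
  Gibbsite: 115.3 lb
  Petalite: 151.5 lb
Total batch = 1083 lb; LOI loss = 82.80 lb

Full precision is maintained from first step to last; mid-chain values are displayed, with 4-significant-figure rounding, between the steps — exactly one rounding goes into every reported figure. All derived quantities are computed starting from the weights on 1000 lb of glass at full float precision (yield, the four compositions, the totals, net glass mass, LOI) as quoted within question or answer.
The oxide mass targets at 1000 lb enamel:
  Li2O: 0.6833% × 1000 = 6.833 lb
  SiO2: 80.42% × 1000 = 804.2 lb
  Al2O3: 10.24% × 1000 = 102.4 lb
  K2O: 8.657% × 1000 = 86.57 lb
Oxide-by-oxide audit per the reported batch figures, against the basis in use (sum by sum, the targets are met within answer rounding):
  Li2O: 151.5·0.04510 = 6.833 lb (target 6.833 lb)
  SiO2: 689.4·0.9950 + 151.5·0.7803 = 804.2 lb (target 804.2 lb)
  Al2O3: 689.4·0.003000 + 115.3·0.6540 + 151.5·0.1647 = 102.4 lb (target 102.4 lb)
  K2O: 126.6·0.6838 = 86.57 lb (target 86.57 lb)
Consistency of the glass mass: the batch minus its LOI: 1000 lb (the targets, summed, come to 1000 lb; versus the stated basis of 1000 lb — rounding explains the deltas).
Batch total: Σ batch = 1083 lb; LOI loss = Σ batch·LOI = 82.80 lb; yield, glass over the total, = 92.35%.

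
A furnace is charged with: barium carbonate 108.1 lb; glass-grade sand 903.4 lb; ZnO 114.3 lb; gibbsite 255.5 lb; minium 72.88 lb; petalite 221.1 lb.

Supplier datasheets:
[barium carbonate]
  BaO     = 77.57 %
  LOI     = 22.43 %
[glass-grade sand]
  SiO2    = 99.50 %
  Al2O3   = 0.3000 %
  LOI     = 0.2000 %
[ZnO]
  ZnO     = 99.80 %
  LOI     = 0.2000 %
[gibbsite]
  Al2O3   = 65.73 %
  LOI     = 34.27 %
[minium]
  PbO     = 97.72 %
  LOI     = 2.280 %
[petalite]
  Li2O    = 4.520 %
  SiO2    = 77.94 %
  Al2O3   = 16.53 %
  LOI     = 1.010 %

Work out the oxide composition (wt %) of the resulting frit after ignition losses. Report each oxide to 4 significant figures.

The whole derivation keeps full float precision through the solve — the intermediate values are shown, rounded to 4 significant figures, in the working. A single rounding yields each reported figure — the derived quantities, which include yield, the six compositions, net glass mass, LOI, the totals, are recomputed in exact precision, as set out in the problem or the answer, starting from the weights for 1558 lb of glass.
Oxide-by-oxide delivered mass:
  Li2O: 221.1·0.04520 = 9.994 lb
  SiO2: 903.4·0.9950 + 221.1·0.7794 = 1071 lb
  BaO: 108.1·0.7757 = 83.85 lb
  PbO: 72.88·0.9772 = 71.22 lb
  Al2O3: 903.4·0.003000 + 255.5·0.6573 + 221.1·0.1653 = 207.2 lb
  ZnO: 114.3·0.9980 = 114.1 lb
LOI: 108.1·0.2243 + 903.4·0.002000 + 114.3·0.002000 + 255.5·0.3427 + 72.88·0.02280 + 221.1·0.01010 = 117.7 lb
batch − LOI leaves glass = 1675 − 117.7 = 1558 lb (equal to the oxide-mass sum)
percent share: oxide ÷ glass, ×100

Glass mass = 1558 lb (batch 1675 − LOI 117.7).
Composition: Li2O 0.6416%, SiO2 68.78%, BaO 5.384%, PbO 4.572%, Al2O3 13.30%, ZnO 7.324%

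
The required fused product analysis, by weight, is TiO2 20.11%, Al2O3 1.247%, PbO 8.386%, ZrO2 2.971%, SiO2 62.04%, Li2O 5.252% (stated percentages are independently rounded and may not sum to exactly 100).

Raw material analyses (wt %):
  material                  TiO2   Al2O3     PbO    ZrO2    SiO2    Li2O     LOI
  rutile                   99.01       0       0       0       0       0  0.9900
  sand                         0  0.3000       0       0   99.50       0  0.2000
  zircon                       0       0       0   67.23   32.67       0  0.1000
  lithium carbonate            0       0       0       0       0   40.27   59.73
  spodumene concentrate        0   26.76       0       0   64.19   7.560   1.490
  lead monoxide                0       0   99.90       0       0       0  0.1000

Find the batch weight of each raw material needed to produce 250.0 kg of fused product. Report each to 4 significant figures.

Batch per 250.0 kg fused product:
  rutile: 50.78 kg
  sand: 145.8 kg
  zircon: 11.05 kg
  lithium carbonate: 30.72 kg
  spodumene concentrate: 10.02 kg
  lead monoxide: 20.99 kg
Total batch = 269.4 kg; LOI loss = 19.32 kg; yield = 92.83%

Intermediates are displayed rounded to four significant figures at each printed step. Every computation maintains full precision end to end. A single rounding produces every reported result. All derived quantities (ignition loss, totals, net glass mass, the six compositions, yield) are recomputed starting from the weights per 250.0 kg of glass in full float precision as given in the question or the answer.
The oxide mass targets at 250.0 kg fused product:
  TiO2: 20.11% × 250.0 = 50.28 kg
  Al2O3: 1.247% × 250.0 = 3.118 kg
  PbO: 8.386% × 250.0 = 20.96 kg
  ZrO2: 2.971% × 250.0 = 7.428 kg
  SiO2: 62.04% × 250.0 = 155.1 kg
  Li2O: 5.252% × 250.0 = 13.13 kg
Checking each oxide sum per the reported batch figures, at the basis given (delivered sums recover each target within answer rounding):
  TiO2: 50.78·0.9901 = 50.28 kg (target 50.28 kg)
  Al2O3: 145.8·0.003000 + 10.02·0.2676 = 3.119 kg (target 3.118 kg)
  PbO: 20.99·0.9990 = 20.97 kg (target 20.96 kg)
  ZrO2: 11.05·0.6723 = 7.429 kg (target 7.428 kg)
  SiO2: 145.8·0.9950 + 11.05·0.3267 + 10.02·0.6419 = 155.1 kg (target 155.1 kg)
  Li2O: 30.72·0.4027 + 10.02·0.07560 = 13.13 kg (target 13.13 kg)
Mass balance on the glass: Σ batch − LOI loss = 250.0 kg (targets for the oxides total 250.0 kg; stated basis 250.0 kg — rounding explains the deltas).
Summing the batch: Σ batch = 269.4 kg; Σ batch·LOI gives LOI loss = 19.32 kg; as yield: glass ÷ batch → 92.83%.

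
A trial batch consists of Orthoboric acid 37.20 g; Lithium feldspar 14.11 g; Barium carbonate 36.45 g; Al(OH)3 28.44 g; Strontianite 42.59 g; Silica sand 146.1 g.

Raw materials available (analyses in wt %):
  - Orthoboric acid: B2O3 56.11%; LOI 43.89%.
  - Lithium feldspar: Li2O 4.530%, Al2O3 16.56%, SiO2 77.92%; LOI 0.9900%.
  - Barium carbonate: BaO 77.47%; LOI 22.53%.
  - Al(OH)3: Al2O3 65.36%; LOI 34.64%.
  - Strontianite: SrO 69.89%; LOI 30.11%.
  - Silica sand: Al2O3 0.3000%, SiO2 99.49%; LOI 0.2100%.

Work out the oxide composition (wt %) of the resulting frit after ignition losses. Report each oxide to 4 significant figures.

All internal work holds exact precision at all times; the intermediate values are displayed rounded to 4 significant figures between the steps. A single rounding produces every reported number; all derived quantities (net glass mass, totals, the six compositions, ignition loss, yield) are re-derived using the weight values for 257.2 g of glass in full precision, exactly as printed in the problem or answer text.
Delivered oxide masses:
  Li2O: 14.11·0.04530 = 0.6392 g
  Al2O3: 14.11·0.1656 + 28.44·0.6536 + 146.1·0.003000 = 21.36 g
  SrO: 42.59·0.6989 = 29.77 g
  BaO: 36.45·0.7747 = 28.24 g
  B2O3: 37.20·0.5611 = 20.87 g
  SiO2: 14.11·0.7792 + 146.1·0.9949 = 156.3 g
LOI: 37.20·0.4389 + 14.11·0.009900 + 36.45·0.2253 + 28.44·0.3464 + 42.59·0.3011 + 146.1·0.002100 = 47.66 g
Resulting glass, batch − LOI: 304.9 − 47.66 = 257.2 g (consistent with Σ oxide mass)
wt % = oxide mass / glass mass × 100

Glass mass = 257.2 g (batch 304.9 − LOI 47.66).
Composition: Li2O 0.2485%, Al2O3 8.305%, SrO 11.57%, BaO 10.98%, B2O3 8.115%, SiO2 60.78%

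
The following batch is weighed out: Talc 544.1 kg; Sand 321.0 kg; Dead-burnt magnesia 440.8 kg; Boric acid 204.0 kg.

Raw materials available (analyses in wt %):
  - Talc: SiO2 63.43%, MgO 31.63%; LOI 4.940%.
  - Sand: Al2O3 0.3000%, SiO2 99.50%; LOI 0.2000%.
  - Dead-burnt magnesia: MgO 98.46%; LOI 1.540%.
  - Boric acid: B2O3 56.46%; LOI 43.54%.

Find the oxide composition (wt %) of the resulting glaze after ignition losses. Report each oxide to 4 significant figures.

Glass mass = 1387 kg (batch 1510 − LOI 123.1).
Composition: Al2O3 0.06944%, SiO2 47.92%, MgO 43.71%, B2O3 8.306%

Working values are displayed, rounded to four significant digits, on the page. Full precision is kept through the solve — exactly one rounding goes into each reported number; all derived quantities (net glass mass, ignition loss, the four compositions, the yield, the totals) are carried at full float precision from the weighed amounts per 1387 kg of glass, precisely as stated by the question or the answer.
Delivered oxide masses:
  Al2O3: 321.0·0.003000 = 0.9630 kg
  SiO2: 544.1·0.6343 + 321.0·0.9950 = 664.5 kg
  MgO: 544.1·0.3163 + 440.8·0.9846 = 606.1 kg
  B2O3: 204.0·0.5646 = 115.2 kg
LOI: 544.1·0.04940 + 321.0·0.002000 + 440.8·0.01540 + 204.0·0.4354 = 123.1 kg
batch − LOI leaves glass = 1510 − 123.1 = 1387 kg (consistent with Σ oxide mass)
wt % = oxide mass / glass mass × 100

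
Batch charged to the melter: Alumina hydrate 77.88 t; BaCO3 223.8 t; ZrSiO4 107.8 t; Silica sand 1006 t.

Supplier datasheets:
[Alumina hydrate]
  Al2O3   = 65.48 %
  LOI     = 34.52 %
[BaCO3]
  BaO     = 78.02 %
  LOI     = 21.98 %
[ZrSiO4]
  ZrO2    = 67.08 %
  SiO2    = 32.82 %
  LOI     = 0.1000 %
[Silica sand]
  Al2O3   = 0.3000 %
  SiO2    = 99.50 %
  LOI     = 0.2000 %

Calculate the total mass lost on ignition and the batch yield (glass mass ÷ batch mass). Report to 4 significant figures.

In-progress results are rounded to 4 significant figures as shown — every computation carries full float precision in all steps — each reported number includes exactly one rounding. Derived quantities, which include glass mass, ignition loss, yield, totals, four oxide percentages, are carried at full float precision, as written in problem or answer, using the weight values per 1337 t of glass.
Material-by-material LOI:
  Alumina hydrate: 77.88 × 0.3452 = 26.88 t
  BaCO3: 223.8 × 0.2198 = 49.19 t
  ZrSiO4: 107.8 × 0.001000 = 0.1078 t
  Silica sand: 1006 × 0.002000 = 2.012 t
Total LOI = 78.20 t
Glass = batch − LOI = 1415 − 78.20 = 1337 t

LOI loss = 78.20 t; glass = 1337 t; yield = 94.48%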